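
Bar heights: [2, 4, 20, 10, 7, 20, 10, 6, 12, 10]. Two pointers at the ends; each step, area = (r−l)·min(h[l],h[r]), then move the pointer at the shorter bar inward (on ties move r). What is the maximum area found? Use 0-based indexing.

[0,9] min(2,10)*9=18 best=18 * → l++
[1,9] min(4,10)*8=32 best=32 * → l++
[2,9] min(20,10)*7=70 best=70 * → r--
[2,8] min(20,12)*6=72 best=72 * → r--
[2,7] min(20,6)*5=30 best=72 → r--
[2,6] min(20,10)*4=40 best=72 → r--
[2,5] min(20,20)*3=60 best=72 → r--
[2,4] min(20,7)*2=14 best=72 → r--
[2,3] min(20,10)*1=10 best=72 → r--

max area = 72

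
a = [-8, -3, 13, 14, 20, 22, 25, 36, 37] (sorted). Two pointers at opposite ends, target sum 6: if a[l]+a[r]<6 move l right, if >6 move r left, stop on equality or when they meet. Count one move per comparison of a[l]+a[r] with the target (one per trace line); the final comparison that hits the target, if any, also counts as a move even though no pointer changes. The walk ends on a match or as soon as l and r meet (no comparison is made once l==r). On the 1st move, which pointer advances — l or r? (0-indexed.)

r

[0,8] -8+37=29 >6 → r--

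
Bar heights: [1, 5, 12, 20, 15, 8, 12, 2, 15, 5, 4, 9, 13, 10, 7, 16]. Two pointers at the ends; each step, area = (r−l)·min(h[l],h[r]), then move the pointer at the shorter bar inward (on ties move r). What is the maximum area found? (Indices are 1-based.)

[1,16] min(1,16)*15=15 best=15 * → l++
[2,16] min(5,16)*14=70 best=70 * → l++
[3,16] min(12,16)*13=156 best=156 * → l++
[4,16] min(20,16)*12=192 best=192 * → r--
[4,15] min(20,7)*11=77 best=192 → r--
[4,14] min(20,10)*10=100 best=192 → r--
[4,13] min(20,13)*9=117 best=192 → r--
[4,12] min(20,9)*8=72 best=192 → r--
[4,11] min(20,4)*7=28 best=192 → r--
[4,10] min(20,5)*6=30 best=192 → r--
[4,9] min(20,15)*5=75 best=192 → r--
[4,8] min(20,2)*4=8 best=192 → r--
[4,7] min(20,12)*3=36 best=192 → r--
[4,6] min(20,8)*2=16 best=192 → r--
[4,5] min(20,15)*1=15 best=192 → r--

max area = 192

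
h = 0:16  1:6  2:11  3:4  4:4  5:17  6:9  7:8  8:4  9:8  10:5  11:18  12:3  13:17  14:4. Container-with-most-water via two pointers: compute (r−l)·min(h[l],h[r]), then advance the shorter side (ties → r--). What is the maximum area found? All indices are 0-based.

l=0 r=14: min(16,4)*14=56 best=56 *, r--
l=0 r=13: min(16,17)*13=208 best=208 *, l++
l=1 r=13: min(6,17)*12=72 best=208, l++
l=2 r=13: min(11,17)*11=121 best=208, l++
l=3 r=13: min(4,17)*10=40 best=208, l++
l=4 r=13: min(4,17)*9=36 best=208, l++
l=5 r=13: min(17,17)*8=136 best=208, r--
l=5 r=12: min(17,3)*7=21 best=208, r--
l=5 r=11: min(17,18)*6=102 best=208, l++
l=6 r=11: min(9,18)*5=45 best=208, l++
l=7 r=11: min(8,18)*4=32 best=208, l++
l=8 r=11: min(4,18)*3=12 best=208, l++
l=9 r=11: min(8,18)*2=16 best=208, l++
l=10 r=11: min(5,18)*1=5 best=208, l++

max area = 208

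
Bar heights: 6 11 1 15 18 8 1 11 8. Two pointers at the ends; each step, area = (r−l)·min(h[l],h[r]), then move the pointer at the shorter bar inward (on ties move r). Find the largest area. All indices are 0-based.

l=0 r=8: min(6,8)*8=48 best=48 *, l++
l=1 r=8: min(11,8)*7=56 best=56 *, r--
l=1 r=7: min(11,11)*6=66 best=66 *, r--
l=1 r=6: min(11,1)*5=5 best=66, r--
l=1 r=5: min(11,8)*4=32 best=66, r--
l=1 r=4: min(11,18)*3=33 best=66, l++
l=2 r=4: min(1,18)*2=2 best=66, l++
l=3 r=4: min(15,18)*1=15 best=66, l++

max area = 66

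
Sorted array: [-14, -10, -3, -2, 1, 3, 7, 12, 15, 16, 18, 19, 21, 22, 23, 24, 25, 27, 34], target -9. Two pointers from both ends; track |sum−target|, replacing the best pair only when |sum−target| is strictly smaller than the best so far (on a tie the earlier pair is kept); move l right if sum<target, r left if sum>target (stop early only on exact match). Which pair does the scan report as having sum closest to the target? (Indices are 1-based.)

pair (-10, 1) with sum -9 (|Δ|=0)

l=1 r=19: -14+34=20 d=29 *, r--
l=1 r=18: -14+27=13 d=22 *, r--
l=1 r=17: -14+25=11 d=20 *, r--
l=1 r=16: -14+24=10 d=19 *, r--
l=1 r=15: -14+23=9 d=18 *, r--
l=1 r=14: -14+22=8 d=17 *, r--
l=1 r=13: -14+21=7 d=16 *, r--
l=1 r=12: -14+19=5 d=14 *, r--
l=1 r=11: -14+18=4 d=13 *, r--
l=1 r=10: -14+16=2 d=11 *, r--
l=1 r=9: -14+15=1 d=10 *, r--
l=1 r=8: -14+12=-2 d=7 *, r--
l=1 r=7: -14+7=-7 d=2 *, r--
l=1 r=6: -14+3=-11 d=2, l++
l=2 r=6: -10+3=-7 d=2, r--
l=2 r=5: -10+1=-9 d=0 *, stop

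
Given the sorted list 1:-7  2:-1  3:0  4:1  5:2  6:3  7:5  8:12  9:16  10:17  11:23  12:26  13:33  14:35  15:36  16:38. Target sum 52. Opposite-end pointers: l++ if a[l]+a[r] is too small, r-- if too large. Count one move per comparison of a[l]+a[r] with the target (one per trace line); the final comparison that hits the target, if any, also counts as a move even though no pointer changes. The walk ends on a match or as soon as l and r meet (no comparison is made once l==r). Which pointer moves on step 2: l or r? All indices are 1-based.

[1,16] -7+38=31 <52 → l++
[2,16] -1+38=37 <52 → l++

l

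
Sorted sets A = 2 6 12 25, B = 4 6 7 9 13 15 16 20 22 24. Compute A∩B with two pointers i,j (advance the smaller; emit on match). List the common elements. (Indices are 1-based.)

intersection = [6]

i=1 j=1: 2<4, i++
i=2 j=1: 6>4, j++
i=2 j=2: 6==6 emit, i++,j++
i=3 j=3: 12>7, j++
i=3 j=4: 12>9, j++
i=3 j=5: 12<13, i++
i=4 j=5: 25>13, j++
i=4 j=6: 25>15, j++
i=4 j=7: 25>16, j++
i=4 j=8: 25>20, j++
i=4 j=9: 25>22, j++
i=4 j=10: 25>24, j++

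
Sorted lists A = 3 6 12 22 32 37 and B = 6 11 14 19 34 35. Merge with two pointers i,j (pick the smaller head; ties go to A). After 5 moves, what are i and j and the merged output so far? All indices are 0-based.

i=3, j=2, merged so far=[3, 6, 6, 11, 12]

i=0 j=0: A[i]=3<=B[j]=6 take 3, i++
i=1 j=0: A[i]=6<=B[j]=6 take 6, i++
i=2 j=0: A[i]=12>B[j]=6 take 6, j++
i=2 j=1: A[i]=12>B[j]=11 take 11, j++
i=2 j=2: A[i]=12<=B[j]=14 take 12, i++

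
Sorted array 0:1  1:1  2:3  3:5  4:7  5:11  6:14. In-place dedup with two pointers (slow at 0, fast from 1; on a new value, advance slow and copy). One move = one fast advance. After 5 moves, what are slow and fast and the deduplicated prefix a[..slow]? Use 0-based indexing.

(s=0,f=1) a[fast]=1=a[slow] dup → fast++
(s=0,f=2) a[fast]=3≠a[slow]=1 write a[1]=3 → slow++,fast++
(s=1,f=3) a[fast]=5≠a[slow]=3 write a[2]=5 → slow++,fast++
(s=2,f=4) a[fast]=7≠a[slow]=5 write a[3]=7 → slow++,fast++
(s=3,f=5) a[fast]=11≠a[slow]=7 write a[4]=11 → slow++,fast++

slow=4, fast=6, prefix=[1, 3, 5, 7, 11]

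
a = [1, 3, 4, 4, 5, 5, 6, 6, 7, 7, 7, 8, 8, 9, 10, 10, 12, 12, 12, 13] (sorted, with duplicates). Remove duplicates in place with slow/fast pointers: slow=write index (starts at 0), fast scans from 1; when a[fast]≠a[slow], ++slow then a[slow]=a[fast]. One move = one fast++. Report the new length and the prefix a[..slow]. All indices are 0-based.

(s=0,f=1) a[fast]=3≠a[slow]=1 write a[1]=3 → slow++,fast++
(s=1,f=2) a[fast]=4≠a[slow]=3 write a[2]=4 → slow++,fast++
(s=2,f=3) a[fast]=4=a[slow] dup → fast++
(s=2,f=4) a[fast]=5≠a[slow]=4 write a[3]=5 → slow++,fast++
(s=3,f=5) a[fast]=5=a[slow] dup → fast++
(s=3,f=6) a[fast]=6≠a[slow]=5 write a[4]=6 → slow++,fast++
(s=4,f=7) a[fast]=6=a[slow] dup → fast++
(s=4,f=8) a[fast]=7≠a[slow]=6 write a[5]=7 → slow++,fast++
(s=5,f=9) a[fast]=7=a[slow] dup → fast++
(s=5,f=10) a[fast]=7=a[slow] dup → fast++
(s=5,f=11) a[fast]=8≠a[slow]=7 write a[6]=8 → slow++,fast++
(s=6,f=12) a[fast]=8=a[slow] dup → fast++
(s=6,f=13) a[fast]=9≠a[slow]=8 write a[7]=9 → slow++,fast++
(s=7,f=14) a[fast]=10≠a[slow]=9 write a[8]=10 → slow++,fast++
(s=8,f=15) a[fast]=10=a[slow] dup → fast++
(s=8,f=16) a[fast]=12≠a[slow]=10 write a[9]=12 → slow++,fast++
(s=9,f=17) a[fast]=12=a[slow] dup → fast++
(s=9,f=18) a[fast]=12=a[slow] dup → fast++
(s=9,f=19) a[fast]=13≠a[slow]=12 write a[10]=13 → slow++,fast++

length 11; prefix = [1, 3, 4, 5, 6, 7, 8, 9, 10, 12, 13]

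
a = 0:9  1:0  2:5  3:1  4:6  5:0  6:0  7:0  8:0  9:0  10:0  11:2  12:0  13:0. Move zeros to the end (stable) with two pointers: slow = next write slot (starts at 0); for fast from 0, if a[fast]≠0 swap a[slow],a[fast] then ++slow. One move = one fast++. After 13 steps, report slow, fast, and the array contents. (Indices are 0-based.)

(s=0,f=0) a[fast]=9≠0 swap→a[0]=9 → slow++,fast++
(s=1,f=1) a[fast]=0 → fast++
(s=1,f=2) a[fast]=5≠0 swap→a[1]=5 → slow++,fast++
(s=2,f=3) a[fast]=1≠0 swap→a[2]=1 → slow++,fast++
(s=3,f=4) a[fast]=6≠0 swap→a[3]=6 → slow++,fast++
(s=4,f=5) a[fast]=0 → fast++
(s=4,f=6) a[fast]=0 → fast++
(s=4,f=7) a[fast]=0 → fast++
(s=4,f=8) a[fast]=0 → fast++
(s=4,f=9) a[fast]=0 → fast++
(s=4,f=10) a[fast]=0 → fast++
(s=4,f=11) a[fast]=2≠0 swap→a[4]=2 → slow++,fast++
(s=5,f=12) a[fast]=0 → fast++

slow=5, fast=13, a=[9, 5, 1, 6, 2, 0, 0, 0, 0, 0, 0, 0, 0, 0]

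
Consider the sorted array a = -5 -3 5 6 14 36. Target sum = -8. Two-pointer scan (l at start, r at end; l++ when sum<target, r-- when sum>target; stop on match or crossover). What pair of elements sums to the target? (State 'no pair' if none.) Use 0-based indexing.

(-5, -3)

l=0 r=5: -5+36=31 >-8, r--
l=0 r=4: -5+14=9 >-8, r--
l=0 r=3: -5+6=1 >-8, r--
l=0 r=2: -5+5=0 >-8, r--
l=0 r=1: -5+-3=-8, found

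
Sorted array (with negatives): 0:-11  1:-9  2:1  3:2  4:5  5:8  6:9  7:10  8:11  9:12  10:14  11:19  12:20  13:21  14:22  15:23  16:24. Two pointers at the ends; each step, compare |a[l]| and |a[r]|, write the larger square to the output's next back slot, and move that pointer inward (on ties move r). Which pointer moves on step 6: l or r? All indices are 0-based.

[0,16] |-11|<=|24| out[16]=576 → r--
[0,15] |-11|<=|23| out[15]=529 → r--
[0,14] |-11|<=|22| out[14]=484 → r--
[0,13] |-11|<=|21| out[13]=441 → r--
[0,12] |-11|<=|20| out[12]=400 → r--
[0,11] |-11|<=|19| out[11]=361 → r--

r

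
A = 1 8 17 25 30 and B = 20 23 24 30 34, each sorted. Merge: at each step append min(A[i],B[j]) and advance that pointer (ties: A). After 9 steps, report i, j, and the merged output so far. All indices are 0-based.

i=5, j=4, merged so far=[1, 8, 17, 20, 23, 24, 25, 30, 30]

[i=0,j=0] A[i]=1<=B[j]=20 take 1 → i++
[i=1,j=0] A[i]=8<=B[j]=20 take 8 → i++
[i=2,j=0] A[i]=17<=B[j]=20 take 17 → i++
[i=3,j=0] A[i]=25>B[j]=20 take 20 → j++
[i=3,j=1] A[i]=25>B[j]=23 take 23 → j++
[i=3,j=2] A[i]=25>B[j]=24 take 24 → j++
[i=3,j=3] A[i]=25<=B[j]=30 take 25 → i++
[i=4,j=3] A[i]=30<=B[j]=30 take 30 → i++
[i=5,j=3] A done, take B[j]=30 → j++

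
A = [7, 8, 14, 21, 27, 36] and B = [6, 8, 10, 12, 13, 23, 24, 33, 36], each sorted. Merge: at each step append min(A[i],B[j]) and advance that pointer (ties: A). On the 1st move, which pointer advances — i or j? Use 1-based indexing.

j

i=1 j=1: A[i]=7>B[j]=6 take 6, j++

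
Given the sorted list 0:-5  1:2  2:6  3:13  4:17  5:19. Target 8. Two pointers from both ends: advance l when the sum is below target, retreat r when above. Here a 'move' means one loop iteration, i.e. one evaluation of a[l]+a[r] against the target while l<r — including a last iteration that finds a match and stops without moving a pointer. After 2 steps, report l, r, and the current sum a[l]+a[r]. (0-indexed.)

l=0 r=5: -5+19=14 >8, r--
l=0 r=4: -5+17=12 >8, r--

l=0, r=3, sum=8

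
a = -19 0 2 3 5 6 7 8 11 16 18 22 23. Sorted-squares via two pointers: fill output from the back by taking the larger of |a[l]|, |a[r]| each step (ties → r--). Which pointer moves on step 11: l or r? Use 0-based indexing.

r

[0,12] |-19|<=|23| out[12]=529 → r--
[0,11] |-19|<=|22| out[11]=484 → r--
[0,10] |-19|>|18| out[10]=361 → l++
[1,10] |0|<=|18| out[9]=324 → r--
[1,9] |0|<=|16| out[8]=256 → r--
[1,8] |0|<=|11| out[7]=121 → r--
[1,7] |0|<=|8| out[6]=64 → r--
[1,6] |0|<=|7| out[5]=49 → r--
[1,5] |0|<=|6| out[4]=36 → r--
[1,4] |0|<=|5| out[3]=25 → r--
[1,3] |0|<=|3| out[2]=9 → r--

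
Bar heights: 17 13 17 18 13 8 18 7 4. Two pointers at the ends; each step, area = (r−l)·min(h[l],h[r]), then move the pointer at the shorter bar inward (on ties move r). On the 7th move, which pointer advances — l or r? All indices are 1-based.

r

[1,9] min(17,4)*8=32 best=32 * → r--
[1,8] min(17,7)*7=49 best=49 * → r--
[1,7] min(17,18)*6=102 best=102 * → l++
[2,7] min(13,18)*5=65 best=102 → l++
[3,7] min(17,18)*4=68 best=102 → l++
[4,7] min(18,18)*3=54 best=102 → r--
[4,6] min(18,8)*2=16 best=102 → r--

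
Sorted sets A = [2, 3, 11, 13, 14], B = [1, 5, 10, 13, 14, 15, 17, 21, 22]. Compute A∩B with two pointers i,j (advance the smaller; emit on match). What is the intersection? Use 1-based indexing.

intersection = [13, 14]

i=1 j=1: 2>1, j++
i=1 j=2: 2<5, i++
i=2 j=2: 3<5, i++
i=3 j=2: 11>5, j++
i=3 j=3: 11>10, j++
i=3 j=4: 11<13, i++
i=4 j=4: 13==13 emit, i++,j++
i=5 j=5: 14==14 emit, i++,j++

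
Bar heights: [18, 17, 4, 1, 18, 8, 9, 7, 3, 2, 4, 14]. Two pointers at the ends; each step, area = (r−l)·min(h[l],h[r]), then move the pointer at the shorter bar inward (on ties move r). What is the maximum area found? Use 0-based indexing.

[0,11] min(18,14)*11=154 best=154 * → r--
[0,10] min(18,4)*10=40 best=154 → r--
[0,9] min(18,2)*9=18 best=154 → r--
[0,8] min(18,3)*8=24 best=154 → r--
[0,7] min(18,7)*7=49 best=154 → r--
[0,6] min(18,9)*6=54 best=154 → r--
[0,5] min(18,8)*5=40 best=154 → r--
[0,4] min(18,18)*4=72 best=154 → r--
[0,3] min(18,1)*3=3 best=154 → r--
[0,2] min(18,4)*2=8 best=154 → r--
[0,1] min(18,17)*1=17 best=154 → r--

max area = 154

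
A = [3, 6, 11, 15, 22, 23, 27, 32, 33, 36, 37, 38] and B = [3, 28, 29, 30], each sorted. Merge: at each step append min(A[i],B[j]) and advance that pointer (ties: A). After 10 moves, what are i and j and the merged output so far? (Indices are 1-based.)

i=1 j=1: A[i]=3<=B[j]=3 take 3, i++
i=2 j=1: A[i]=6>B[j]=3 take 3, j++
i=2 j=2: A[i]=6<=B[j]=28 take 6, i++
i=3 j=2: A[i]=11<=B[j]=28 take 11, i++
i=4 j=2: A[i]=15<=B[j]=28 take 15, i++
i=5 j=2: A[i]=22<=B[j]=28 take 22, i++
i=6 j=2: A[i]=23<=B[j]=28 take 23, i++
i=7 j=2: A[i]=27<=B[j]=28 take 27, i++
i=8 j=2: A[i]=32>B[j]=28 take 28, j++
i=8 j=3: A[i]=32>B[j]=29 take 29, j++

i=8, j=4, merged so far=[3, 3, 6, 11, 15, 22, 23, 27, 28, 29]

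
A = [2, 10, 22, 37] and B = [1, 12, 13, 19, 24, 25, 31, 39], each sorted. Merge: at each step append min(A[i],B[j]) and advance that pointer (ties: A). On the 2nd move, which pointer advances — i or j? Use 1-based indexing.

i

i=1 j=1: A[i]=2>B[j]=1 take 1, j++
i=1 j=2: A[i]=2<=B[j]=12 take 2, i++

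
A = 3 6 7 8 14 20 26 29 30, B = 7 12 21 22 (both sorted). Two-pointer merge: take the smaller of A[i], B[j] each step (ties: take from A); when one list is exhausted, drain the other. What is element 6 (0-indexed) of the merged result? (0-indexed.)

i=0 j=0: A[i]=3<=B[j]=7 take 3, i++
i=1 j=0: A[i]=6<=B[j]=7 take 6, i++
i=2 j=0: A[i]=7<=B[j]=7 take 7, i++
i=3 j=0: A[i]=8>B[j]=7 take 7, j++
i=3 j=1: A[i]=8<=B[j]=12 take 8, i++
i=4 j=1: A[i]=14>B[j]=12 take 12, j++
i=4 j=2: A[i]=14<=B[j]=21 take 14, i++
i=5 j=2: A[i]=20<=B[j]=21 take 20, i++
i=6 j=2: A[i]=26>B[j]=21 take 21, j++
i=6 j=3: A[i]=26>B[j]=22 take 22, j++
i=6 j=4: B done, take A[i]=26, i++
i=7 j=4: B done, take A[i]=29, i++
i=8 j=4: B done, take A[i]=30, i++

merged[6] = 14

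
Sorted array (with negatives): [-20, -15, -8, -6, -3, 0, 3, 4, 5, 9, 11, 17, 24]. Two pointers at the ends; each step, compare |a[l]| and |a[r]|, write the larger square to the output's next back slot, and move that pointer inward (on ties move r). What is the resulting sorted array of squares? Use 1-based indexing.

[1,13] |-20|<=|24| out[13]=576 → r--
[1,12] |-20|>|17| out[12]=400 → l++
[2,12] |-15|<=|17| out[11]=289 → r--
[2,11] |-15|>|11| out[10]=225 → l++
[3,11] |-8|<=|11| out[9]=121 → r--
[3,10] |-8|<=|9| out[8]=81 → r--
[3,9] |-8|>|5| out[7]=64 → l++
[4,9] |-6|>|5| out[6]=36 → l++
[5,9] |-3|<=|5| out[5]=25 → r--
[5,8] |-3|<=|4| out[4]=16 → r--
[5,7] |-3|<=|3| out[3]=9 → r--
[5,6] |-3|>|0| out[2]=9 → l++
[6,6] |0|<=|0| out[1]=0 → r--

[0, 9, 9, 16, 25, 36, 64, 81, 121, 225, 289, 400, 576]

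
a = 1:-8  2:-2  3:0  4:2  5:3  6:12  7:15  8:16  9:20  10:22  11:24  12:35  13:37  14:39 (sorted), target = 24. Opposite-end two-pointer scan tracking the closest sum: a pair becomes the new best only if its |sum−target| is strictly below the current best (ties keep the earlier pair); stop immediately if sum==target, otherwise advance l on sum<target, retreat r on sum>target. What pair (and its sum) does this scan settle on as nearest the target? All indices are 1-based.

l=1 r=14: -8+39=31 d=7 *, r--
l=1 r=13: -8+37=29 d=5 *, r--
l=1 r=12: -8+35=27 d=3 *, r--
l=1 r=11: -8+24=16 d=8, l++
l=2 r=11: -2+24=22 d=2 *, l++
l=3 r=11: 0+24=24 d=0 *, stop

pair (0, 24) with sum 24 (|Δ|=0)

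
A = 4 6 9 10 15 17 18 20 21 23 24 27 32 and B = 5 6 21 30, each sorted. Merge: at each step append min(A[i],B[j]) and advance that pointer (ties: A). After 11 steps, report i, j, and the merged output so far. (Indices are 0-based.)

[i=0,j=0] A[i]=4<=B[j]=5 take 4 → i++
[i=1,j=0] A[i]=6>B[j]=5 take 5 → j++
[i=1,j=1] A[i]=6<=B[j]=6 take 6 → i++
[i=2,j=1] A[i]=9>B[j]=6 take 6 → j++
[i=2,j=2] A[i]=9<=B[j]=21 take 9 → i++
[i=3,j=2] A[i]=10<=B[j]=21 take 10 → i++
[i=4,j=2] A[i]=15<=B[j]=21 take 15 → i++
[i=5,j=2] A[i]=17<=B[j]=21 take 17 → i++
[i=6,j=2] A[i]=18<=B[j]=21 take 18 → i++
[i=7,j=2] A[i]=20<=B[j]=21 take 20 → i++
[i=8,j=2] A[i]=21<=B[j]=21 take 21 → i++

i=9, j=2, merged so far=[4, 5, 6, 6, 9, 10, 15, 17, 18, 20, 21]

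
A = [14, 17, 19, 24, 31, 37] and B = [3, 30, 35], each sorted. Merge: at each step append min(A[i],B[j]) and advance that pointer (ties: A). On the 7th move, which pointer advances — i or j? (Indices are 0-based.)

i

i=0 j=0: A[i]=14>B[j]=3 take 3, j++
i=0 j=1: A[i]=14<=B[j]=30 take 14, i++
i=1 j=1: A[i]=17<=B[j]=30 take 17, i++
i=2 j=1: A[i]=19<=B[j]=30 take 19, i++
i=3 j=1: A[i]=24<=B[j]=30 take 24, i++
i=4 j=1: A[i]=31>B[j]=30 take 30, j++
i=4 j=2: A[i]=31<=B[j]=35 take 31, i++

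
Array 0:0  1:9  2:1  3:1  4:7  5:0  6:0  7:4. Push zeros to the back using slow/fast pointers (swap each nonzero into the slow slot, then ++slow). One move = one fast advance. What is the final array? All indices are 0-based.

[9, 1, 1, 7, 4, 0, 0, 0]

(s=0,f=0) a[fast]=0 → fast++
(s=0,f=1) a[fast]=9≠0 swap→a[0]=9 → slow++,fast++
(s=1,f=2) a[fast]=1≠0 swap→a[1]=1 → slow++,fast++
(s=2,f=3) a[fast]=1≠0 swap→a[2]=1 → slow++,fast++
(s=3,f=4) a[fast]=7≠0 swap→a[3]=7 → slow++,fast++
(s=4,f=5) a[fast]=0 → fast++
(s=4,f=6) a[fast]=0 → fast++
(s=4,f=7) a[fast]=4≠0 swap→a[4]=4 → slow++,fast++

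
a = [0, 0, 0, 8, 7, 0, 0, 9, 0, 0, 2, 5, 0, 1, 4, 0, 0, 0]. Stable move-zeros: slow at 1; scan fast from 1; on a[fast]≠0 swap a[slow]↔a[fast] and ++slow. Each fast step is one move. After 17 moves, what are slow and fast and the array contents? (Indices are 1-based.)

slow=8, fast=18, a=[8, 7, 9, 2, 5, 1, 4, 0, 0, 0, 0, 0, 0, 0, 0, 0, 0, 0]

slow=1 fast=1: a[fast]=0, fast++
slow=1 fast=2: a[fast]=0, fast++
slow=1 fast=3: a[fast]=0, fast++
slow=1 fast=4: a[fast]=8≠0 swap→a[1]=8, slow++,fast++
slow=2 fast=5: a[fast]=7≠0 swap→a[2]=7, slow++,fast++
slow=3 fast=6: a[fast]=0, fast++
slow=3 fast=7: a[fast]=0, fast++
slow=3 fast=8: a[fast]=9≠0 swap→a[3]=9, slow++,fast++
slow=4 fast=9: a[fast]=0, fast++
slow=4 fast=10: a[fast]=0, fast++
slow=4 fast=11: a[fast]=2≠0 swap→a[4]=2, slow++,fast++
slow=5 fast=12: a[fast]=5≠0 swap→a[5]=5, slow++,fast++
slow=6 fast=13: a[fast]=0, fast++
slow=6 fast=14: a[fast]=1≠0 swap→a[6]=1, slow++,fast++
slow=7 fast=15: a[fast]=4≠0 swap→a[7]=4, slow++,fast++
slow=8 fast=16: a[fast]=0, fast++
slow=8 fast=17: a[fast]=0, fast++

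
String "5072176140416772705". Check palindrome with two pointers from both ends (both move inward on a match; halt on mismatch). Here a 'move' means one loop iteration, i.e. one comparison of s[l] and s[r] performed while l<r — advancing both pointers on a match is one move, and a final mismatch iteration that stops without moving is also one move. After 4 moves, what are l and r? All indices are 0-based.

[0,18] '5'=='5' → l++,r--
[1,17] '0'=='0' → l++,r--
[2,16] '7'=='7' → l++,r--
[3,15] '2'=='2' → l++,r--

l=4, r=14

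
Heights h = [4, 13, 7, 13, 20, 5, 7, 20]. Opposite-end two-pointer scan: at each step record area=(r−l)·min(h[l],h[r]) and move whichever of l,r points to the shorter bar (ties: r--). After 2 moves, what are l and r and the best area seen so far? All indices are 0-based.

l=2, r=7, best area=78

[0,7] min(4,20)*7=28 best=28 * → l++
[1,7] min(13,20)*6=78 best=78 * → l++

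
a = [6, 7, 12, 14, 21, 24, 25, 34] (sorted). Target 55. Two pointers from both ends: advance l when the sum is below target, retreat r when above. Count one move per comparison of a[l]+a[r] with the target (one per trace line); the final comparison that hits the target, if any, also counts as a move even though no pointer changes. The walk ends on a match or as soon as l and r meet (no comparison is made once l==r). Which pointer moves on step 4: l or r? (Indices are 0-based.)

l=0 r=7: 6+34=40 <55, l++
l=1 r=7: 7+34=41 <55, l++
l=2 r=7: 12+34=46 <55, l++
l=3 r=7: 14+34=48 <55, l++

l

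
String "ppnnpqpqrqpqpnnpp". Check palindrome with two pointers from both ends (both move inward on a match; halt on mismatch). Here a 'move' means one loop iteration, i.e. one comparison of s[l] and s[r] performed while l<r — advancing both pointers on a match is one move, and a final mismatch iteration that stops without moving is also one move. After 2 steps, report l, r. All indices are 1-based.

l=3, r=15

[1,17] 'p'=='p' → l++,r--
[2,16] 'p'=='p' → l++,r--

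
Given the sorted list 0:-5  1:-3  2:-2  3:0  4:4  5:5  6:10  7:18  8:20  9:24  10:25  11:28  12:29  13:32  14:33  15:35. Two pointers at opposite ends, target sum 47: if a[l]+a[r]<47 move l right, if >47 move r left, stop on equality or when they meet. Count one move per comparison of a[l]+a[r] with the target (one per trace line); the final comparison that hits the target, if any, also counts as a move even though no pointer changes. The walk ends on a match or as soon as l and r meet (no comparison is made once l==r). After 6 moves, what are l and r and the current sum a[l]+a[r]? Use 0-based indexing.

[0,15] -5+35=30 <47 → l++
[1,15] -3+35=32 <47 → l++
[2,15] -2+35=33 <47 → l++
[3,15] 0+35=35 <47 → l++
[4,15] 4+35=39 <47 → l++
[5,15] 5+35=40 <47 → l++

l=6, r=15, sum=45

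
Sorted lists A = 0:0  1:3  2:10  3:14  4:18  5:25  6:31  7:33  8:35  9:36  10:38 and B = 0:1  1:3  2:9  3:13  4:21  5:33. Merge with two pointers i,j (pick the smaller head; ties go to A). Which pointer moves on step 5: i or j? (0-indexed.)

j

[i=0,j=0] A[i]=0<=B[j]=1 take 0 → i++
[i=1,j=0] A[i]=3>B[j]=1 take 1 → j++
[i=1,j=1] A[i]=3<=B[j]=3 take 3 → i++
[i=2,j=1] A[i]=10>B[j]=3 take 3 → j++
[i=2,j=2] A[i]=10>B[j]=9 take 9 → j++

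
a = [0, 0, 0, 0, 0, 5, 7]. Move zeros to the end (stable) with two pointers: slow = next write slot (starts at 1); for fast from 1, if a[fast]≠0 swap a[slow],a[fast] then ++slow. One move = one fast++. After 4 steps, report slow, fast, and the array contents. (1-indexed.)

(s=1,f=1) a[fast]=0 → fast++
(s=1,f=2) a[fast]=0 → fast++
(s=1,f=3) a[fast]=0 → fast++
(s=1,f=4) a[fast]=0 → fast++

slow=1, fast=5, a=[0, 0, 0, 0, 0, 5, 7]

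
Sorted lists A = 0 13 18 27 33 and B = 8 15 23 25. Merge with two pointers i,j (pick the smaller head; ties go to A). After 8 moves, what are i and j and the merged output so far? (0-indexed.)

i=4, j=4, merged so far=[0, 8, 13, 15, 18, 23, 25, 27]

[i=0,j=0] A[i]=0<=B[j]=8 take 0 → i++
[i=1,j=0] A[i]=13>B[j]=8 take 8 → j++
[i=1,j=1] A[i]=13<=B[j]=15 take 13 → i++
[i=2,j=1] A[i]=18>B[j]=15 take 15 → j++
[i=2,j=2] A[i]=18<=B[j]=23 take 18 → i++
[i=3,j=2] A[i]=27>B[j]=23 take 23 → j++
[i=3,j=3] A[i]=27>B[j]=25 take 25 → j++
[i=3,j=4] B done, take A[i]=27 → i++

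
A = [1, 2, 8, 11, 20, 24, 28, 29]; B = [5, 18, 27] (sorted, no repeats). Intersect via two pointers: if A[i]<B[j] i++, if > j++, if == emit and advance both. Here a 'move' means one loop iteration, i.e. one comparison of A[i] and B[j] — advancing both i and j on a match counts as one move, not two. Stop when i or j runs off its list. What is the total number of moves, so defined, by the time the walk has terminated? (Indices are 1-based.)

[i=1,j=1] 1<5 → i++
[i=2,j=1] 2<5 → i++
[i=3,j=1] 8>5 → j++
[i=3,j=2] 8<18 → i++
[i=4,j=2] 11<18 → i++
[i=5,j=2] 20>18 → j++
[i=5,j=3] 20<27 → i++
[i=6,j=3] 24<27 → i++
[i=7,j=3] 28>27 → j++

9 moves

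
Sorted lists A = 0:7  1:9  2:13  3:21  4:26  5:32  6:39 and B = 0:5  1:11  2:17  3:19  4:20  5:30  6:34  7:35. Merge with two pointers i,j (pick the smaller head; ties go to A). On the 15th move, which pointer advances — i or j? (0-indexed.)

i

[i=0,j=0] A[i]=7>B[j]=5 take 5 → j++
[i=0,j=1] A[i]=7<=B[j]=11 take 7 → i++
[i=1,j=1] A[i]=9<=B[j]=11 take 9 → i++
[i=2,j=1] A[i]=13>B[j]=11 take 11 → j++
[i=2,j=2] A[i]=13<=B[j]=17 take 13 → i++
[i=3,j=2] A[i]=21>B[j]=17 take 17 → j++
[i=3,j=3] A[i]=21>B[j]=19 take 19 → j++
[i=3,j=4] A[i]=21>B[j]=20 take 20 → j++
[i=3,j=5] A[i]=21<=B[j]=30 take 21 → i++
[i=4,j=5] A[i]=26<=B[j]=30 take 26 → i++
[i=5,j=5] A[i]=32>B[j]=30 take 30 → j++
[i=5,j=6] A[i]=32<=B[j]=34 take 32 → i++
[i=6,j=6] A[i]=39>B[j]=34 take 34 → j++
[i=6,j=7] A[i]=39>B[j]=35 take 35 → j++
[i=6,j=8] B done, take A[i]=39 → i++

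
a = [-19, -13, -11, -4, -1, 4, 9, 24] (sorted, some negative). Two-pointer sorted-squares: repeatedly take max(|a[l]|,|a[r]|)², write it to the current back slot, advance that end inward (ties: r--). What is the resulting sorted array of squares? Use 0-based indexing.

[0,7] |-19|<=|24| out[7]=576 → r--
[0,6] |-19|>|9| out[6]=361 → l++
[1,6] |-13|>|9| out[5]=169 → l++
[2,6] |-11|>|9| out[4]=121 → l++
[3,6] |-4|<=|9| out[3]=81 → r--
[3,5] |-4|<=|4| out[2]=16 → r--
[3,4] |-4|>|-1| out[1]=16 → l++
[4,4] |-1|<=|-1| out[0]=1 → r--

[1, 16, 16, 81, 121, 169, 361, 576]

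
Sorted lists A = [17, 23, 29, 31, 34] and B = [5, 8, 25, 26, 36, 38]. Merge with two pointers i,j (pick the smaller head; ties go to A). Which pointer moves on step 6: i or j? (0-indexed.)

i=0 j=0: A[i]=17>B[j]=5 take 5, j++
i=0 j=1: A[i]=17>B[j]=8 take 8, j++
i=0 j=2: A[i]=17<=B[j]=25 take 17, i++
i=1 j=2: A[i]=23<=B[j]=25 take 23, i++
i=2 j=2: A[i]=29>B[j]=25 take 25, j++
i=2 j=3: A[i]=29>B[j]=26 take 26, j++

j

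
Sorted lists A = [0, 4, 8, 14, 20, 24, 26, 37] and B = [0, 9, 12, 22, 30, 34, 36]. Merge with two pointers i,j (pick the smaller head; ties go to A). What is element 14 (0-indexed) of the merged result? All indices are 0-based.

merged[14] = 37

[i=0,j=0] A[i]=0<=B[j]=0 take 0 → i++
[i=1,j=0] A[i]=4>B[j]=0 take 0 → j++
[i=1,j=1] A[i]=4<=B[j]=9 take 4 → i++
[i=2,j=1] A[i]=8<=B[j]=9 take 8 → i++
[i=3,j=1] A[i]=14>B[j]=9 take 9 → j++
[i=3,j=2] A[i]=14>B[j]=12 take 12 → j++
[i=3,j=3] A[i]=14<=B[j]=22 take 14 → i++
[i=4,j=3] A[i]=20<=B[j]=22 take 20 → i++
[i=5,j=3] A[i]=24>B[j]=22 take 22 → j++
[i=5,j=4] A[i]=24<=B[j]=30 take 24 → i++
[i=6,j=4] A[i]=26<=B[j]=30 take 26 → i++
[i=7,j=4] A[i]=37>B[j]=30 take 30 → j++
[i=7,j=5] A[i]=37>B[j]=34 take 34 → j++
[i=7,j=6] A[i]=37>B[j]=36 take 36 → j++
[i=7,j=7] B done, take A[i]=37 → i++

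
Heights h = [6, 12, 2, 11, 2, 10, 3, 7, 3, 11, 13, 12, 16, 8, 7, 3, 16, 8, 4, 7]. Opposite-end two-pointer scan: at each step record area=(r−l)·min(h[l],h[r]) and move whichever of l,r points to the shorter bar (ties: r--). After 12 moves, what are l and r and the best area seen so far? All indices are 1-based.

l=10, r=17, best area=180

l=1 r=20: min(6,7)*19=114 best=114 *, l++
l=2 r=20: min(12,7)*18=126 best=126 *, r--
l=2 r=19: min(12,4)*17=68 best=126, r--
l=2 r=18: min(12,8)*16=128 best=128 *, r--
l=2 r=17: min(12,16)*15=180 best=180 *, l++
l=3 r=17: min(2,16)*14=28 best=180, l++
l=4 r=17: min(11,16)*13=143 best=180, l++
l=5 r=17: min(2,16)*12=24 best=180, l++
l=6 r=17: min(10,16)*11=110 best=180, l++
l=7 r=17: min(3,16)*10=30 best=180, l++
l=8 r=17: min(7,16)*9=63 best=180, l++
l=9 r=17: min(3,16)*8=24 best=180, l++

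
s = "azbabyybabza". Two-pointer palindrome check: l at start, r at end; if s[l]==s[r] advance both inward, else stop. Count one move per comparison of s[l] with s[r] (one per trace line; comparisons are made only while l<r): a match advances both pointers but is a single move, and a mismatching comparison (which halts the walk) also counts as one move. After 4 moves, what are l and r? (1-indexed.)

[1,12] 'a'=='a' → l++,r--
[2,11] 'z'=='z' → l++,r--
[3,10] 'b'=='b' → l++,r--
[4,9] 'a'=='a' → l++,r--

l=5, r=8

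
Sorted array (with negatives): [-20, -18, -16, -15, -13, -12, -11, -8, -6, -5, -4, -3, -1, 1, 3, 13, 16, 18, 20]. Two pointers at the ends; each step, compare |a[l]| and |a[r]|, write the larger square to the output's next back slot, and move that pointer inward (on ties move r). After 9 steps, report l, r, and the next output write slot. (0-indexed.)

l=5, r=14, next write slot=9

l=0 r=18: |-20|<=|20| out[18]=400, r--
l=0 r=17: |-20|>|18| out[17]=400, l++
l=1 r=17: |-18|<=|18| out[16]=324, r--
l=1 r=16: |-18|>|16| out[15]=324, l++
l=2 r=16: |-16|<=|16| out[14]=256, r--
l=2 r=15: |-16|>|13| out[13]=256, l++
l=3 r=15: |-15|>|13| out[12]=225, l++
l=4 r=15: |-13|<=|13| out[11]=169, r--
l=4 r=14: |-13|>|3| out[10]=169, l++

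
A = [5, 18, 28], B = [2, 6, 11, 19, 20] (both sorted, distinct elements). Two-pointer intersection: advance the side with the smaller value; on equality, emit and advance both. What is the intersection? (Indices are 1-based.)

i=1 j=1: 5>2, j++
i=1 j=2: 5<6, i++
i=2 j=2: 18>6, j++
i=2 j=3: 18>11, j++
i=2 j=4: 18<19, i++
i=3 j=4: 28>19, j++
i=3 j=5: 28>20, j++

intersection = []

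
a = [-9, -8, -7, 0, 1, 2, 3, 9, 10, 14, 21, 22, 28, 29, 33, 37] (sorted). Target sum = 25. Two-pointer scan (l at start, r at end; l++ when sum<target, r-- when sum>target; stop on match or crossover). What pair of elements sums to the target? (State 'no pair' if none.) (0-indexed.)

(-8, 33)

l=0 r=15: -9+37=28 >25, r--
l=0 r=14: -9+33=24 <25, l++
l=1 r=14: -8+33=25, found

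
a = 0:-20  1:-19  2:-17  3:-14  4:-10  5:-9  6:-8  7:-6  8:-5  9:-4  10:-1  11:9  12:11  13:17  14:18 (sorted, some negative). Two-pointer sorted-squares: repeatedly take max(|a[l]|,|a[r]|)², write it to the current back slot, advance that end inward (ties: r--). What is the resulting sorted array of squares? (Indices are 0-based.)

[0,14] |-20|>|18| out[14]=400 → l++
[1,14] |-19|>|18| out[13]=361 → l++
[2,14] |-17|<=|18| out[12]=324 → r--
[2,13] |-17|<=|17| out[11]=289 → r--
[2,12] |-17|>|11| out[10]=289 → l++
[3,12] |-14|>|11| out[9]=196 → l++
[4,12] |-10|<=|11| out[8]=121 → r--
[4,11] |-10|>|9| out[7]=100 → l++
[5,11] |-9|<=|9| out[6]=81 → r--
[5,10] |-9|>|-1| out[5]=81 → l++
[6,10] |-8|>|-1| out[4]=64 → l++
[7,10] |-6|>|-1| out[3]=36 → l++
[8,10] |-5|>|-1| out[2]=25 → l++
[9,10] |-4|>|-1| out[1]=16 → l++
[10,10] |-1|<=|-1| out[0]=1 → r--

[1, 16, 25, 36, 64, 81, 81, 100, 121, 196, 289, 289, 324, 361, 400]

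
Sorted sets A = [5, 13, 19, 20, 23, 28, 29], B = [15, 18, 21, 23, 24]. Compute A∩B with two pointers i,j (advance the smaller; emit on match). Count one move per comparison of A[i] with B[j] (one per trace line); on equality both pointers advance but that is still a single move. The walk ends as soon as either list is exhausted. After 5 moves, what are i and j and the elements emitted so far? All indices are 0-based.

i=0 j=0: 5<15, i++
i=1 j=0: 13<15, i++
i=2 j=0: 19>15, j++
i=2 j=1: 19>18, j++
i=2 j=2: 19<21, i++

i=3, j=2, emitted=[]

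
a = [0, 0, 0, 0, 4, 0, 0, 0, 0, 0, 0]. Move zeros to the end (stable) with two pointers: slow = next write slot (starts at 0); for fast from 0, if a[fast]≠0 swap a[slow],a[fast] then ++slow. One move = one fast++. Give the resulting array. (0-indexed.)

[4, 0, 0, 0, 0, 0, 0, 0, 0, 0, 0]

(s=0,f=0) a[fast]=0 → fast++
(s=0,f=1) a[fast]=0 → fast++
(s=0,f=2) a[fast]=0 → fast++
(s=0,f=3) a[fast]=0 → fast++
(s=0,f=4) a[fast]=4≠0 swap→a[0]=4 → slow++,fast++
(s=1,f=5) a[fast]=0 → fast++
(s=1,f=6) a[fast]=0 → fast++
(s=1,f=7) a[fast]=0 → fast++
(s=1,f=8) a[fast]=0 → fast++
(s=1,f=9) a[fast]=0 → fast++
(s=1,f=10) a[fast]=0 → fast++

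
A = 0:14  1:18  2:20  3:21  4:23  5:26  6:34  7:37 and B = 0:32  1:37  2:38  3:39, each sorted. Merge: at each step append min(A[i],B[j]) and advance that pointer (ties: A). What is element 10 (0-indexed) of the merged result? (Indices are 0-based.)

merged[10] = 38

[i=0,j=0] A[i]=14<=B[j]=32 take 14 → i++
[i=1,j=0] A[i]=18<=B[j]=32 take 18 → i++
[i=2,j=0] A[i]=20<=B[j]=32 take 20 → i++
[i=3,j=0] A[i]=21<=B[j]=32 take 21 → i++
[i=4,j=0] A[i]=23<=B[j]=32 take 23 → i++
[i=5,j=0] A[i]=26<=B[j]=32 take 26 → i++
[i=6,j=0] A[i]=34>B[j]=32 take 32 → j++
[i=6,j=1] A[i]=34<=B[j]=37 take 34 → i++
[i=7,j=1] A[i]=37<=B[j]=37 take 37 → i++
[i=8,j=1] A done, take B[j]=37 → j++
[i=8,j=2] A done, take B[j]=38 → j++
[i=8,j=3] A done, take B[j]=39 → j++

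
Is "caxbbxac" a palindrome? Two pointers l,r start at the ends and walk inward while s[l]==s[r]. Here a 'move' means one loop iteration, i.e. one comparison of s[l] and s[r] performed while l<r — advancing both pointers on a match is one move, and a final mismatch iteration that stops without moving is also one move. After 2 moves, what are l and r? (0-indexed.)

l=0 r=7: 'c'=='c', l++,r--
l=1 r=6: 'a'=='a', l++,r--

l=2, r=5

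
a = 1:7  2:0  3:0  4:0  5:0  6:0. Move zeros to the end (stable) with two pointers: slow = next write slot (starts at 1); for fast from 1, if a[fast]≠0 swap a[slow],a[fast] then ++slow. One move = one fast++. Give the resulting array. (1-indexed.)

[7, 0, 0, 0, 0, 0]

(s=1,f=1) a[fast]=7≠0 swap→a[1]=7 → slow++,fast++
(s=2,f=2) a[fast]=0 → fast++
(s=2,f=3) a[fast]=0 → fast++
(s=2,f=4) a[fast]=0 → fast++
(s=2,f=5) a[fast]=0 → fast++
(s=2,f=6) a[fast]=0 → fast++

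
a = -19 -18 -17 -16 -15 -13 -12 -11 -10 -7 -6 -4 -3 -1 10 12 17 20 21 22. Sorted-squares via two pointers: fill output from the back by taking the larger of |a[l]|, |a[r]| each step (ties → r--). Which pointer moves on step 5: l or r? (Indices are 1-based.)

l

[1,20] |-19|<=|22| out[20]=484 → r--
[1,19] |-19|<=|21| out[19]=441 → r--
[1,18] |-19|<=|20| out[18]=400 → r--
[1,17] |-19|>|17| out[17]=361 → l++
[2,17] |-18|>|17| out[16]=324 → l++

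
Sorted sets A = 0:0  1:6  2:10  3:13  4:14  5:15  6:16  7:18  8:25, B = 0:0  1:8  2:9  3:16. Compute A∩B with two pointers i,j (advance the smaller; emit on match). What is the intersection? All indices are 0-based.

intersection = [0, 16]

[i=0,j=0] 0==0 emit → i++,j++
[i=1,j=1] 6<8 → i++
[i=2,j=1] 10>8 → j++
[i=2,j=2] 10>9 → j++
[i=2,j=3] 10<16 → i++
[i=3,j=3] 13<16 → i++
[i=4,j=3] 14<16 → i++
[i=5,j=3] 15<16 → i++
[i=6,j=3] 16==16 emit → i++,j++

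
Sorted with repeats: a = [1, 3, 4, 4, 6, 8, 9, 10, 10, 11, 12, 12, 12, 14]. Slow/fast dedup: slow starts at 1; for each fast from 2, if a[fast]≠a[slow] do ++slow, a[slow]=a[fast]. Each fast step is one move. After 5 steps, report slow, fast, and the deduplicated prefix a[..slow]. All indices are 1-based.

slow=5, fast=7, prefix=[1, 3, 4, 6, 8]

slow=1 fast=2: a[fast]=3≠a[slow]=1 write a[2]=3, slow++,fast++
slow=2 fast=3: a[fast]=4≠a[slow]=3 write a[3]=4, slow++,fast++
slow=3 fast=4: a[fast]=4=a[slow] dup, fast++
slow=3 fast=5: a[fast]=6≠a[slow]=4 write a[4]=6, slow++,fast++
slow=4 fast=6: a[fast]=8≠a[slow]=6 write a[5]=8, slow++,fast++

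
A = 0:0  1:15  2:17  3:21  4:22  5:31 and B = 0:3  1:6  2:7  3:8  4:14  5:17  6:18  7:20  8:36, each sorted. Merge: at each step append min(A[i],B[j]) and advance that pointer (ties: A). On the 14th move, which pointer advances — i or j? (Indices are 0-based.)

i

i=0 j=0: A[i]=0<=B[j]=3 take 0, i++
i=1 j=0: A[i]=15>B[j]=3 take 3, j++
i=1 j=1: A[i]=15>B[j]=6 take 6, j++
i=1 j=2: A[i]=15>B[j]=7 take 7, j++
i=1 j=3: A[i]=15>B[j]=8 take 8, j++
i=1 j=4: A[i]=15>B[j]=14 take 14, j++
i=1 j=5: A[i]=15<=B[j]=17 take 15, i++
i=2 j=5: A[i]=17<=B[j]=17 take 17, i++
i=3 j=5: A[i]=21>B[j]=17 take 17, j++
i=3 j=6: A[i]=21>B[j]=18 take 18, j++
i=3 j=7: A[i]=21>B[j]=20 take 20, j++
i=3 j=8: A[i]=21<=B[j]=36 take 21, i++
i=4 j=8: A[i]=22<=B[j]=36 take 22, i++
i=5 j=8: A[i]=31<=B[j]=36 take 31, i++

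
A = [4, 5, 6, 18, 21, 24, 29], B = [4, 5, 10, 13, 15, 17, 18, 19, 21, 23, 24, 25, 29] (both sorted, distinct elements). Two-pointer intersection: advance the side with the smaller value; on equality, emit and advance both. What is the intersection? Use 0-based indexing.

[i=0,j=0] 4==4 emit → i++,j++
[i=1,j=1] 5==5 emit → i++,j++
[i=2,j=2] 6<10 → i++
[i=3,j=2] 18>10 → j++
[i=3,j=3] 18>13 → j++
[i=3,j=4] 18>15 → j++
[i=3,j=5] 18>17 → j++
[i=3,j=6] 18==18 emit → i++,j++
[i=4,j=7] 21>19 → j++
[i=4,j=8] 21==21 emit → i++,j++
[i=5,j=9] 24>23 → j++
[i=5,j=10] 24==24 emit → i++,j++
[i=6,j=11] 29>25 → j++
[i=6,j=12] 29==29 emit → i++,j++

intersection = [4, 5, 18, 21, 24, 29]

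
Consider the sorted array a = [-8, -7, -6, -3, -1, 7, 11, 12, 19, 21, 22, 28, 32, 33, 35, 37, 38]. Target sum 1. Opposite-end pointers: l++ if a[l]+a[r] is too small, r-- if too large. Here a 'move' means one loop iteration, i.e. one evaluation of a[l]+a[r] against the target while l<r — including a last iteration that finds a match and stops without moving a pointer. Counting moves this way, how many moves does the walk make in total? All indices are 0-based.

14 moves

l=0 r=16: -8+38=30 >1, r--
l=0 r=15: -8+37=29 >1, r--
l=0 r=14: -8+35=27 >1, r--
l=0 r=13: -8+33=25 >1, r--
l=0 r=12: -8+32=24 >1, r--
l=0 r=11: -8+28=20 >1, r--
l=0 r=10: -8+22=14 >1, r--
l=0 r=9: -8+21=13 >1, r--
l=0 r=8: -8+19=11 >1, r--
l=0 r=7: -8+12=4 >1, r--
l=0 r=6: -8+11=3 >1, r--
l=0 r=5: -8+7=-1 <1, l++
l=1 r=5: -7+7=0 <1, l++
l=2 r=5: -6+7=1, found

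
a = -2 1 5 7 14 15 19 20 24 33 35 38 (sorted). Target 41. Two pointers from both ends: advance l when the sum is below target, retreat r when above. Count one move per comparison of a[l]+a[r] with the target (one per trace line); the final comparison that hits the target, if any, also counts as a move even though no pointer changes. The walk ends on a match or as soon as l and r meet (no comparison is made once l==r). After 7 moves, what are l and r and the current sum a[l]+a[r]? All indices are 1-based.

l=5, r=9, sum=38

l=1 r=12: -2+38=36 <41, l++
l=2 r=12: 1+38=39 <41, l++
l=3 r=12: 5+38=43 >41, r--
l=3 r=11: 5+35=40 <41, l++
l=4 r=11: 7+35=42 >41, r--
l=4 r=10: 7+33=40 <41, l++
l=5 r=10: 14+33=47 >41, r--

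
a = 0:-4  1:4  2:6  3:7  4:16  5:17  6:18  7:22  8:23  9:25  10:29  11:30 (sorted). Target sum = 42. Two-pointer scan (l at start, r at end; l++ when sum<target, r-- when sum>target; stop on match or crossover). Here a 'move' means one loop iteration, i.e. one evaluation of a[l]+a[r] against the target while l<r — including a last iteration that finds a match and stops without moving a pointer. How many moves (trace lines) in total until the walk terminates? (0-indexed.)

[0,11] -4+30=26 <42 → l++
[1,11] 4+30=34 <42 → l++
[2,11] 6+30=36 <42 → l++
[3,11] 7+30=37 <42 → l++
[4,11] 16+30=46 >42 → r--
[4,10] 16+29=45 >42 → r--
[4,9] 16+25=41 <42 → l++
[5,9] 17+25=42 → found

8 moves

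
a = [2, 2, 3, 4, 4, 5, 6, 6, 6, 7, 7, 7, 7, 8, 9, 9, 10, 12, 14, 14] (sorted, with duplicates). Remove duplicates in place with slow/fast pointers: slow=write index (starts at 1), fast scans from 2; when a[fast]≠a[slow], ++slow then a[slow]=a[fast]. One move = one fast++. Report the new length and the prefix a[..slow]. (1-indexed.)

slow=1 fast=2: a[fast]=2=a[slow] dup, fast++
slow=1 fast=3: a[fast]=3≠a[slow]=2 write a[2]=3, slow++,fast++
slow=2 fast=4: a[fast]=4≠a[slow]=3 write a[3]=4, slow++,fast++
slow=3 fast=5: a[fast]=4=a[slow] dup, fast++
slow=3 fast=6: a[fast]=5≠a[slow]=4 write a[4]=5, slow++,fast++
slow=4 fast=7: a[fast]=6≠a[slow]=5 write a[5]=6, slow++,fast++
slow=5 fast=8: a[fast]=6=a[slow] dup, fast++
slow=5 fast=9: a[fast]=6=a[slow] dup, fast++
slow=5 fast=10: a[fast]=7≠a[slow]=6 write a[6]=7, slow++,fast++
slow=6 fast=11: a[fast]=7=a[slow] dup, fast++
slow=6 fast=12: a[fast]=7=a[slow] dup, fast++
slow=6 fast=13: a[fast]=7=a[slow] dup, fast++
slow=6 fast=14: a[fast]=8≠a[slow]=7 write a[7]=8, slow++,fast++
slow=7 fast=15: a[fast]=9≠a[slow]=8 write a[8]=9, slow++,fast++
slow=8 fast=16: a[fast]=9=a[slow] dup, fast++
slow=8 fast=17: a[fast]=10≠a[slow]=9 write a[9]=10, slow++,fast++
slow=9 fast=18: a[fast]=12≠a[slow]=10 write a[10]=12, slow++,fast++
slow=10 fast=19: a[fast]=14≠a[slow]=12 write a[11]=14, slow++,fast++
slow=11 fast=20: a[fast]=14=a[slow] dup, fast++

length 11; prefix = [2, 3, 4, 5, 6, 7, 8, 9, 10, 12, 14]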